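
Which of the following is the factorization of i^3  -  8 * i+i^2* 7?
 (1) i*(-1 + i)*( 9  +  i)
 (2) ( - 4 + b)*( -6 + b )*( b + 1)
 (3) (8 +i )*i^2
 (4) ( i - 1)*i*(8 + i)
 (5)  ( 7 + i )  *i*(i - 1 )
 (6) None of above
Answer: 4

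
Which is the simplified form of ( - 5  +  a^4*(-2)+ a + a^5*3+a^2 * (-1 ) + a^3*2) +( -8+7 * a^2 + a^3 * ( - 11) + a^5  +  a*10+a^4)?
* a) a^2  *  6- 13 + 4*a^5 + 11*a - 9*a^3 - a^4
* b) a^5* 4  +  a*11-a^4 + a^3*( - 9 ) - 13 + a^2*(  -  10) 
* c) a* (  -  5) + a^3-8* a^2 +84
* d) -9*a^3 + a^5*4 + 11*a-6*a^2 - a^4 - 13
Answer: a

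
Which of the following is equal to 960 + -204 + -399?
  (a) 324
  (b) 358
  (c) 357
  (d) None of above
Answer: c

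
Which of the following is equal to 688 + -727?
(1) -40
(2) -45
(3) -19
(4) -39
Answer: 4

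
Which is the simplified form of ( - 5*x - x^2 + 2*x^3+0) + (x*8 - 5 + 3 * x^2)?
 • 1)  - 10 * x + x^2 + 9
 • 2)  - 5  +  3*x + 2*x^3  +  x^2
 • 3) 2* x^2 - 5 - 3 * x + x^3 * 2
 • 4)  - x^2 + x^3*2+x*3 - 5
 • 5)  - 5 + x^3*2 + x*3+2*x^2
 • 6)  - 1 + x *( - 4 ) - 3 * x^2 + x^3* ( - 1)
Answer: 5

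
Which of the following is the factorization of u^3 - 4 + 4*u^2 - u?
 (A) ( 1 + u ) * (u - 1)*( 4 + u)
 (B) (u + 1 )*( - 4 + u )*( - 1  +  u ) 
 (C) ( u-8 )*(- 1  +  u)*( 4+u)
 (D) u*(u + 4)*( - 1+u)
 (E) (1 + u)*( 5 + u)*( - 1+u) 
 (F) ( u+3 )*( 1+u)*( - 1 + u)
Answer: A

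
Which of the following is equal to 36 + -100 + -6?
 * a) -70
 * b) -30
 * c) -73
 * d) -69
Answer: a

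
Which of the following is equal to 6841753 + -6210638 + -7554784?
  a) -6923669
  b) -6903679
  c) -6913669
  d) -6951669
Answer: a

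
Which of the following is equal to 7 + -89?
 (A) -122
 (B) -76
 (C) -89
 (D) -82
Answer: D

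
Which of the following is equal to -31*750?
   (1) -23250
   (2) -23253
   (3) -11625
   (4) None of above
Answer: 1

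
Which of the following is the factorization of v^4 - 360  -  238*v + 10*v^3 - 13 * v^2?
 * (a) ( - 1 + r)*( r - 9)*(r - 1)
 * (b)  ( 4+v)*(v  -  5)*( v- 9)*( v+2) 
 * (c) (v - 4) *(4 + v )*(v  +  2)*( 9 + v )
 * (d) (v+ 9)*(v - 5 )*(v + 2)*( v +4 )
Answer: d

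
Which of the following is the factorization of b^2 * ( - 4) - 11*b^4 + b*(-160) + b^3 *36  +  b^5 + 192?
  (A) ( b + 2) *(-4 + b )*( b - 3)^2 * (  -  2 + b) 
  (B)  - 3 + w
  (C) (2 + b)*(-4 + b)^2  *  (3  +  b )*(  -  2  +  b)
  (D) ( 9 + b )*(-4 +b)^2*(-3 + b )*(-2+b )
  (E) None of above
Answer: E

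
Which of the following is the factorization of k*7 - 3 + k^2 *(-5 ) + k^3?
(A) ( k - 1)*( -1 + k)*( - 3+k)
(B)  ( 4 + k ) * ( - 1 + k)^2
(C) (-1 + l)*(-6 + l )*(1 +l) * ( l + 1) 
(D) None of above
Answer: A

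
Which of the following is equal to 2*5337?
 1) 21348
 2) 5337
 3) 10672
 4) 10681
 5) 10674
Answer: 5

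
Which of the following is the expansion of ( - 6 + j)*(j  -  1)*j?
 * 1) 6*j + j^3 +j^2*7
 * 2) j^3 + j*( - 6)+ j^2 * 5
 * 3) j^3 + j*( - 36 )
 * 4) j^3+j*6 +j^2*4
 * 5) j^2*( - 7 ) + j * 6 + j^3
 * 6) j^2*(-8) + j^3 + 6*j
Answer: 5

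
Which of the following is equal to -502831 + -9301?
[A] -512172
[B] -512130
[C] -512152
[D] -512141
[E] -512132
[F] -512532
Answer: E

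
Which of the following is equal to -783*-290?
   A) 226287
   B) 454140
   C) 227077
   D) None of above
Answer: D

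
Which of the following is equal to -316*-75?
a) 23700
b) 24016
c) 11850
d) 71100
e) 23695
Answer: a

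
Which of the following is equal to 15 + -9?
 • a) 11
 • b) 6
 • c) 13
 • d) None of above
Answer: b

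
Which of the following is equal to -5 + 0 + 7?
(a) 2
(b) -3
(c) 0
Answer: a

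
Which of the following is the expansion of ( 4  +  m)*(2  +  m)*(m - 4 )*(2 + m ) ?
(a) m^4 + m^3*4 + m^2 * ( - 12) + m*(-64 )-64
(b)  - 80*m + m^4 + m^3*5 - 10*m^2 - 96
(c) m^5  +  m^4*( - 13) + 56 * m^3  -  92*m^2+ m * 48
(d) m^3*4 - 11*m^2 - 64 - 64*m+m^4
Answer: a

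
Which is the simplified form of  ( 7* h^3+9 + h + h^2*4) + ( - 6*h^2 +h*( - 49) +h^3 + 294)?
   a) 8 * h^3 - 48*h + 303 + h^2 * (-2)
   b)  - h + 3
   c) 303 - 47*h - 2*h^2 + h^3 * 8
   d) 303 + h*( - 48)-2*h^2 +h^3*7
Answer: a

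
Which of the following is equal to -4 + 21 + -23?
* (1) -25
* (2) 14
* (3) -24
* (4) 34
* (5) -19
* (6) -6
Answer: 6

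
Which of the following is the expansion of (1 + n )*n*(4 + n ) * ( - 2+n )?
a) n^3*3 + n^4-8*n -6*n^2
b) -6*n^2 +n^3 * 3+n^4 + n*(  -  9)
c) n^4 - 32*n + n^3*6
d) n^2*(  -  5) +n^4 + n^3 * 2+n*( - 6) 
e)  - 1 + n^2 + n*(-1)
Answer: a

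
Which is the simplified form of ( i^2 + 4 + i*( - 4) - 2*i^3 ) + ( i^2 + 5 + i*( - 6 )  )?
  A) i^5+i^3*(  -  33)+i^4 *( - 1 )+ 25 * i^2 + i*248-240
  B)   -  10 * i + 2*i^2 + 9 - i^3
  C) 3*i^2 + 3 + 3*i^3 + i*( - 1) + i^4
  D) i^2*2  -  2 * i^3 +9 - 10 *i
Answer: D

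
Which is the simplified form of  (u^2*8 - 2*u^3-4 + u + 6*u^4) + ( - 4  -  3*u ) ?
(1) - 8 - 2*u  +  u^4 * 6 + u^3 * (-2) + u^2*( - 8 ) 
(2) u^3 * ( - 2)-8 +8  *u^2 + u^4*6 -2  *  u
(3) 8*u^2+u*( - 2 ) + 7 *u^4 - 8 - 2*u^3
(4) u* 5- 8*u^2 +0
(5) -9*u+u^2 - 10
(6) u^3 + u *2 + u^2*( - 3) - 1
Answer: 2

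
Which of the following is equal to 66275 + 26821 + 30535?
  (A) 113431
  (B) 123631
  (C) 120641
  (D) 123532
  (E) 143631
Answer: B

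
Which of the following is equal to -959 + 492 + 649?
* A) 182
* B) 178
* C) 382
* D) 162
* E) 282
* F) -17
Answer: A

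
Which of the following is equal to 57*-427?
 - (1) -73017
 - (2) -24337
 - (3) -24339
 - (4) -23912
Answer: 3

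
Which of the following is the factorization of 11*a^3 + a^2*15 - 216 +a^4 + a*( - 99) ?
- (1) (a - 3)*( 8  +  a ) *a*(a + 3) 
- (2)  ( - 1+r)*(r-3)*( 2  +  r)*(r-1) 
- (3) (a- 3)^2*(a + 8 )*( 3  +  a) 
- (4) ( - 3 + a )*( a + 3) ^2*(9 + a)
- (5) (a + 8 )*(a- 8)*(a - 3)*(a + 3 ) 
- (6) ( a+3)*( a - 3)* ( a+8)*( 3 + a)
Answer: 6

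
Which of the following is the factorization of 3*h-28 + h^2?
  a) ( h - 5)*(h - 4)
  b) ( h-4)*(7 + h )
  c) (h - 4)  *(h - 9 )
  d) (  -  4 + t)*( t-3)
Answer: b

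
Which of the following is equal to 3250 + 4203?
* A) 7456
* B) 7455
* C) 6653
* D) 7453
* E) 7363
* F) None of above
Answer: D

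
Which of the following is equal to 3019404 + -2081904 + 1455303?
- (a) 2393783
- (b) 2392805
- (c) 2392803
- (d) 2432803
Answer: c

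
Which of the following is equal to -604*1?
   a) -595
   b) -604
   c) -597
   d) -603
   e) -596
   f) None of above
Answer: b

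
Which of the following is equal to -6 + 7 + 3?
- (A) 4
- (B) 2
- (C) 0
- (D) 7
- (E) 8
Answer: A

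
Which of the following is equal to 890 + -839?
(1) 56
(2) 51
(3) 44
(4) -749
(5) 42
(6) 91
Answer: 2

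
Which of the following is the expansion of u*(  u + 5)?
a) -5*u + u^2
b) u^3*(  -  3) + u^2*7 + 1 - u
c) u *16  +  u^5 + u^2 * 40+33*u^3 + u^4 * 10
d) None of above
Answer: d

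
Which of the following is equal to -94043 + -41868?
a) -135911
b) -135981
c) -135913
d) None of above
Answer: a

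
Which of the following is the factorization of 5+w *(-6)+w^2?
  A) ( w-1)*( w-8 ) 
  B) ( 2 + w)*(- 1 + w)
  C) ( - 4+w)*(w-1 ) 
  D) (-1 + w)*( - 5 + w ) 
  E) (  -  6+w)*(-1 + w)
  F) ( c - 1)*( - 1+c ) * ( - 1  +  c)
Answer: D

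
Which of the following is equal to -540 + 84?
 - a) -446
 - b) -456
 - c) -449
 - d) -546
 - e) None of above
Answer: b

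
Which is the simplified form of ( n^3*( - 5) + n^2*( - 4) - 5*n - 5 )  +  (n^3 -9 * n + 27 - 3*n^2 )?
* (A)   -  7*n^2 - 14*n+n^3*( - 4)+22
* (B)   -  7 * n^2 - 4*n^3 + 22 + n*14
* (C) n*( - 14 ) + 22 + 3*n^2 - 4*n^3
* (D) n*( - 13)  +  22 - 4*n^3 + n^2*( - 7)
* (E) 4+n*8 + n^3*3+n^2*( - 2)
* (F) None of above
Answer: A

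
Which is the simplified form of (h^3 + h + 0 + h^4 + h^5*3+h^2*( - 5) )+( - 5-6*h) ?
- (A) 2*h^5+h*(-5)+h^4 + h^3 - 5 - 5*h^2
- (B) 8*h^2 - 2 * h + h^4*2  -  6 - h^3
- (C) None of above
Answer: C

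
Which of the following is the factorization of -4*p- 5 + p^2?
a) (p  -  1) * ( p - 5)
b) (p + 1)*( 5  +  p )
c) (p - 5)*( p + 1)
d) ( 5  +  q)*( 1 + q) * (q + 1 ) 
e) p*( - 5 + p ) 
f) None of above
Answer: c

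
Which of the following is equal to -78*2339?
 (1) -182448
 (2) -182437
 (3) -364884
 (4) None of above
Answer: 4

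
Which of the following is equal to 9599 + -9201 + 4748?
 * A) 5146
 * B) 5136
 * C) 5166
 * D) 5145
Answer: A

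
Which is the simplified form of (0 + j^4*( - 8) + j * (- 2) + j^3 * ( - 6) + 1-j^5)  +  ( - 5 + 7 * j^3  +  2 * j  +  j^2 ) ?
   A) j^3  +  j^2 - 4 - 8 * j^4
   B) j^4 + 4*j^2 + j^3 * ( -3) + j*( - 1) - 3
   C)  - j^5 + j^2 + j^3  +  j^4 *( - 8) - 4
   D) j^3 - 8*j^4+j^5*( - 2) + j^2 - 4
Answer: C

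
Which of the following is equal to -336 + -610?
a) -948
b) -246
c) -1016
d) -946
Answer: d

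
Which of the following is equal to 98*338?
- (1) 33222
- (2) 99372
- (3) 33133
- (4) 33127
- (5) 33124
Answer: 5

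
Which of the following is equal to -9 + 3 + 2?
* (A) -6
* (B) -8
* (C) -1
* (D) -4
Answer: D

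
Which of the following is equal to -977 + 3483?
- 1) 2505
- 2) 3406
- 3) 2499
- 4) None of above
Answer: 4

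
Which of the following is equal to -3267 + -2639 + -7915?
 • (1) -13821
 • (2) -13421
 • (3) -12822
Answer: 1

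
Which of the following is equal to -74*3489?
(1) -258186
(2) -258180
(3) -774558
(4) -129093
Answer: 1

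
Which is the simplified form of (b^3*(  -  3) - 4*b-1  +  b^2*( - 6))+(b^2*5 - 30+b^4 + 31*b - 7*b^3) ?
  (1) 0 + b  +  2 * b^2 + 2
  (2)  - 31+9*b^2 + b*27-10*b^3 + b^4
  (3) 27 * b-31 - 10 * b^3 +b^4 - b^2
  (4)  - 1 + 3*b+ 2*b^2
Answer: 3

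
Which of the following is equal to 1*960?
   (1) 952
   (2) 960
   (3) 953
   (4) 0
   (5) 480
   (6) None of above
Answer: 2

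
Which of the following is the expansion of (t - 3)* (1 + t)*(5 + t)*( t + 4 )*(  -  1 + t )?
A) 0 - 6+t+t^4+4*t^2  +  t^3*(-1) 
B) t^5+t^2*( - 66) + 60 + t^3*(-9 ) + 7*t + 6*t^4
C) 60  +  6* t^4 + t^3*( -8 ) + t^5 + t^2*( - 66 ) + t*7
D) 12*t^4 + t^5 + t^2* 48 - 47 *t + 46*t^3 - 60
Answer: C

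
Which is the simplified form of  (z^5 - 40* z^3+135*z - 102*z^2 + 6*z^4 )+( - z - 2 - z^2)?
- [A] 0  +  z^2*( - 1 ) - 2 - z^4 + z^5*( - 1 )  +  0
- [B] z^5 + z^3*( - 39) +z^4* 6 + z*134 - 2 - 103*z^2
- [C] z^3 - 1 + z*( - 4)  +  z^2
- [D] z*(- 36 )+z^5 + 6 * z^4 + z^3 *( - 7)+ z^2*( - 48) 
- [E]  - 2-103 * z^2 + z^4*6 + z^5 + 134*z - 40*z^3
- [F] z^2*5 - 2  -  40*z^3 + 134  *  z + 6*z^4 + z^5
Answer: E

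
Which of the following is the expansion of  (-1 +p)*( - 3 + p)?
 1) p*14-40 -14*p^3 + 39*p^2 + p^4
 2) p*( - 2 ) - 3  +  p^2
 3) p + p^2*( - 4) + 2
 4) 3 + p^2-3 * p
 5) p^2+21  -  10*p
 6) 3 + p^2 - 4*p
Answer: 6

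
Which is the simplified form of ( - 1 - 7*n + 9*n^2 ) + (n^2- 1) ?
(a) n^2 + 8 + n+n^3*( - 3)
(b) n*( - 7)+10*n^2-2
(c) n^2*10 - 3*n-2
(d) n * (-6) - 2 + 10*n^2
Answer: b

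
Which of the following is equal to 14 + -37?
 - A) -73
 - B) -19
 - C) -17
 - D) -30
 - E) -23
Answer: E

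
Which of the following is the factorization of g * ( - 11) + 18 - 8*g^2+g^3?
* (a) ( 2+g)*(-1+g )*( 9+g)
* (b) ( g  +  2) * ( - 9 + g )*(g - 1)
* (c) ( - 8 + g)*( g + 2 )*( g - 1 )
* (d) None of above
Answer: b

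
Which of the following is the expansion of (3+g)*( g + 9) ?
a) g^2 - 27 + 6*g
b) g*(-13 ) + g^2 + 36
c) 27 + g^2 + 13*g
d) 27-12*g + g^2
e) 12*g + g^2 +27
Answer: e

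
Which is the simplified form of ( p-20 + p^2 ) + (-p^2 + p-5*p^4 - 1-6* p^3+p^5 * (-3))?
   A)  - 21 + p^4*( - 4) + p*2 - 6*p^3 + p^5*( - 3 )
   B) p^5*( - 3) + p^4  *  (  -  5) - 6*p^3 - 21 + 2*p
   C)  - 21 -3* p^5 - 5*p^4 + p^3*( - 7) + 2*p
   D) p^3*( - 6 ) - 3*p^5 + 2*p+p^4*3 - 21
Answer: B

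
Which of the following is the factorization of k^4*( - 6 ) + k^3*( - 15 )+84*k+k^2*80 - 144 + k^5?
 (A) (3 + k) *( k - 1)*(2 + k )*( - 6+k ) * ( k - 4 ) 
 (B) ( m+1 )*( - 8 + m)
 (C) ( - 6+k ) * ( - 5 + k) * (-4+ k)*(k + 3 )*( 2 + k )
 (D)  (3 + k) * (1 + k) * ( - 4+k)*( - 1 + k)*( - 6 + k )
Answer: A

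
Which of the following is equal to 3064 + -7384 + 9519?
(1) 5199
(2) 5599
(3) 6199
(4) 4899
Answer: 1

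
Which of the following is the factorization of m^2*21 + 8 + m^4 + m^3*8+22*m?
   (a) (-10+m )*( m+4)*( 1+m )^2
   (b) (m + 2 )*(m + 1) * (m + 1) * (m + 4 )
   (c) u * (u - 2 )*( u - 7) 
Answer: b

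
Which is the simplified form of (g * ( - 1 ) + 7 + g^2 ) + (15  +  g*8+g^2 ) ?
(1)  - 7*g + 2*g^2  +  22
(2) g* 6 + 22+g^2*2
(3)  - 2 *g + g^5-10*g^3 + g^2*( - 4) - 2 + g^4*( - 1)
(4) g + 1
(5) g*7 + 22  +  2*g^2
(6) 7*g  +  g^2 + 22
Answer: 5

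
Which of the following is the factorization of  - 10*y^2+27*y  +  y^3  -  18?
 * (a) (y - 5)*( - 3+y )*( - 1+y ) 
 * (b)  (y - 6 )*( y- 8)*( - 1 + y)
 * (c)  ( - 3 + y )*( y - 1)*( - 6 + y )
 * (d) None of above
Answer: c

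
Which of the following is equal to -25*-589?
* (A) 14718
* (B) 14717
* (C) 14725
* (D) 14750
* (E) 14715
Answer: C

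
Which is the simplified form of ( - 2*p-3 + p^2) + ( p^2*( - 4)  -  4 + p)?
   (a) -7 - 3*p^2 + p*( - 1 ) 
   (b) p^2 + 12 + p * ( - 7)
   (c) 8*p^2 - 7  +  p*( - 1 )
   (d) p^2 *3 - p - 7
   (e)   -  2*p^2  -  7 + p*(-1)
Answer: a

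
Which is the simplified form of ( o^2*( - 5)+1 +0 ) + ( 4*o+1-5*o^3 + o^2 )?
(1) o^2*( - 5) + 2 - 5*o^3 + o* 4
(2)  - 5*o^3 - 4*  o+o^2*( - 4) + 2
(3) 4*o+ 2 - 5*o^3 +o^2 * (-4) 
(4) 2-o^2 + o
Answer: 3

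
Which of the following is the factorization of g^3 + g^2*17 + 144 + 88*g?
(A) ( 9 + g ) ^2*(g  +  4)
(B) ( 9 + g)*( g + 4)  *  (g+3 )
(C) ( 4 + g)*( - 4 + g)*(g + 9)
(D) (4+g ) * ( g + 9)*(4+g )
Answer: D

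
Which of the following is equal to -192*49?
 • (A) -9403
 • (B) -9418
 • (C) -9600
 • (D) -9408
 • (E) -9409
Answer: D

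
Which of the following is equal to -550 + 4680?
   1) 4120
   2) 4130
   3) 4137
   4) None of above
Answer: 2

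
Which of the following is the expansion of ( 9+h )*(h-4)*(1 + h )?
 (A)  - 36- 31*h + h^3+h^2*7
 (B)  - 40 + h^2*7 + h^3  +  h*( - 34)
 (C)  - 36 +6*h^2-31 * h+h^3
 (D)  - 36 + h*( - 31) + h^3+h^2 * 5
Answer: C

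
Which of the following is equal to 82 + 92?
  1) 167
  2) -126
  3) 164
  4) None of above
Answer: 4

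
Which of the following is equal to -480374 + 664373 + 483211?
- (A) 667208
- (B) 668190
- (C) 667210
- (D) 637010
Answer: C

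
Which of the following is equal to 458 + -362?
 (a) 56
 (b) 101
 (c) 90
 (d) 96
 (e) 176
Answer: d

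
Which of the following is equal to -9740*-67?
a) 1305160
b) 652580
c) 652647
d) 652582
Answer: b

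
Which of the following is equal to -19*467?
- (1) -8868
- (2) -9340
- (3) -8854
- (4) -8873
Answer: 4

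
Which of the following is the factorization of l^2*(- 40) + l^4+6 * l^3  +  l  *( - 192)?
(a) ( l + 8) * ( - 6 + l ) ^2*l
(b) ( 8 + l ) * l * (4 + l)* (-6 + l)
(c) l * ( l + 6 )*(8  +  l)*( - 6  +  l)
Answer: b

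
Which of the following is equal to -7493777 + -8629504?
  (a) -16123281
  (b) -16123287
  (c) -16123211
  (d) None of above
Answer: a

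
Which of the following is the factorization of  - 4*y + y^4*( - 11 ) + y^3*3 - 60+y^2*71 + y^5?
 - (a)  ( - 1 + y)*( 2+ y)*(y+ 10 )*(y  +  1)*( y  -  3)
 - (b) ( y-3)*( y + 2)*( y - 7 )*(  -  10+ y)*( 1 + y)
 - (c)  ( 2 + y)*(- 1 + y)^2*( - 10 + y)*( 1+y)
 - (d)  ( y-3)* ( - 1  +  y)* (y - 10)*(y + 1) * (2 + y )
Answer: d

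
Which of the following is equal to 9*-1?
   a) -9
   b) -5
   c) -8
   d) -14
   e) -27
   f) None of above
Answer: a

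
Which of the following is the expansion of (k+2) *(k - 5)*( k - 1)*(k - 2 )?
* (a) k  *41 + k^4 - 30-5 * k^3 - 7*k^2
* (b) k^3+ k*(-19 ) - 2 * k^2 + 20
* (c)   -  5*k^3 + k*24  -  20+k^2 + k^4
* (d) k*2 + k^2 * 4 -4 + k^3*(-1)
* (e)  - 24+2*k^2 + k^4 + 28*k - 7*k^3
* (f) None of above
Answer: f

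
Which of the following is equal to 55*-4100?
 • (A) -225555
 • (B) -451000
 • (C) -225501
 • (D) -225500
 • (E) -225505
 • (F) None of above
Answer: D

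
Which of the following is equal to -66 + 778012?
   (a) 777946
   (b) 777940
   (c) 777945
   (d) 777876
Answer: a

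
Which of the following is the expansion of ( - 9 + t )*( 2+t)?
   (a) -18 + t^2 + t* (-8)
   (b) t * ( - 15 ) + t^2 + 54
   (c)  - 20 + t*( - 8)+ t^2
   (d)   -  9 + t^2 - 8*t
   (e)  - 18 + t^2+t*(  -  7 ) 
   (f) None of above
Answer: e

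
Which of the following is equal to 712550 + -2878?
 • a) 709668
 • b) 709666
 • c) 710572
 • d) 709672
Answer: d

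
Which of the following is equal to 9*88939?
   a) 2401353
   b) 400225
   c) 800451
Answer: c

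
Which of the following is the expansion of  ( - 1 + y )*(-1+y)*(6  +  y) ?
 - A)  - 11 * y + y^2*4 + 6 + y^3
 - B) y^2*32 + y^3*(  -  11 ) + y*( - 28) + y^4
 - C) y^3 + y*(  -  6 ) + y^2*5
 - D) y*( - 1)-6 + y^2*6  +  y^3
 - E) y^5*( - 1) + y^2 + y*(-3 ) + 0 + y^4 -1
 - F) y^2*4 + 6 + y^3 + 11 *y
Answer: A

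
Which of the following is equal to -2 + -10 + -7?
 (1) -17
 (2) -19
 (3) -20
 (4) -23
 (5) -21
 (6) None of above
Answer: 2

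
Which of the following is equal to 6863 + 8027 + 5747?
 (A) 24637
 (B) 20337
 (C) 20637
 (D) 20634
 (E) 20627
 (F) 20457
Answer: C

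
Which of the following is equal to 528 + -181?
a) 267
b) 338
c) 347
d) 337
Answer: c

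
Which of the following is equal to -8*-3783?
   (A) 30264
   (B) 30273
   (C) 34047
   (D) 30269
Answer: A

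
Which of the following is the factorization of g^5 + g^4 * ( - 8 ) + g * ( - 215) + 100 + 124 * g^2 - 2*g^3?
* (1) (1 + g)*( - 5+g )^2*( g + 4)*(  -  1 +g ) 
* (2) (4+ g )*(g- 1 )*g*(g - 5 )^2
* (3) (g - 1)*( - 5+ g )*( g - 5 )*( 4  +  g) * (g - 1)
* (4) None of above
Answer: 3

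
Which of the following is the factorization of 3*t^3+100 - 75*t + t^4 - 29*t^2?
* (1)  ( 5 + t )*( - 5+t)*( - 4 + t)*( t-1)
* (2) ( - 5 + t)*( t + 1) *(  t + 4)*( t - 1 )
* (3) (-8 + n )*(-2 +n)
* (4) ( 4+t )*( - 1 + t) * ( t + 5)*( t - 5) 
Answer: 4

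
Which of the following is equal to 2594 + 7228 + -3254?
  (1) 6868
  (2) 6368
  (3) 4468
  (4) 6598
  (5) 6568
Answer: 5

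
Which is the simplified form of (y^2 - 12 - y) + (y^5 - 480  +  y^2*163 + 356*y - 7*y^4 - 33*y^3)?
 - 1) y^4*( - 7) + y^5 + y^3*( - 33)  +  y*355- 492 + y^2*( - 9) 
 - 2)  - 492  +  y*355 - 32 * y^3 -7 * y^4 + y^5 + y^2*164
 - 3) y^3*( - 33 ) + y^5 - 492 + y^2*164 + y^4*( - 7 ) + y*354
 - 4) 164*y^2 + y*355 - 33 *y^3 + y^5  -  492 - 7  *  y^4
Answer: 4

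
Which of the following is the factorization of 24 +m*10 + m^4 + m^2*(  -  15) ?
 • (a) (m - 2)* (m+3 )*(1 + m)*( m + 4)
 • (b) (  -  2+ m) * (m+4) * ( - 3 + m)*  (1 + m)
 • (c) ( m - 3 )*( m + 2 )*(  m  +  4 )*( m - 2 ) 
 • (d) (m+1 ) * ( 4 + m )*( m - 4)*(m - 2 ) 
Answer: b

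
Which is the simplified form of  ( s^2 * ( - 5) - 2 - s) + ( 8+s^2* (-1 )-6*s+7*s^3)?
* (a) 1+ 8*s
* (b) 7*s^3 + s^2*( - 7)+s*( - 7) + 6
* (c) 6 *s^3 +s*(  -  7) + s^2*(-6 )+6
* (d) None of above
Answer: d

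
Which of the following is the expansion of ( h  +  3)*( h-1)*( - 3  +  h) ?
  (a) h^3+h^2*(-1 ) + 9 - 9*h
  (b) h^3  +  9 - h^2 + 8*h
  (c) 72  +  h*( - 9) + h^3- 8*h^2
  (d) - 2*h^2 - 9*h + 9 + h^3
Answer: a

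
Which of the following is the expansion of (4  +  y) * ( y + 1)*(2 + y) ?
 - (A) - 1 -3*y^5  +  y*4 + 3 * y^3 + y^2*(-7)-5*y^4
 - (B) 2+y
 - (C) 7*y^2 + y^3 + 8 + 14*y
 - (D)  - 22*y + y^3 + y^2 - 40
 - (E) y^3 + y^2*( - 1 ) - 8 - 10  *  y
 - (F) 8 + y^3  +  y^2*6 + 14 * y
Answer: C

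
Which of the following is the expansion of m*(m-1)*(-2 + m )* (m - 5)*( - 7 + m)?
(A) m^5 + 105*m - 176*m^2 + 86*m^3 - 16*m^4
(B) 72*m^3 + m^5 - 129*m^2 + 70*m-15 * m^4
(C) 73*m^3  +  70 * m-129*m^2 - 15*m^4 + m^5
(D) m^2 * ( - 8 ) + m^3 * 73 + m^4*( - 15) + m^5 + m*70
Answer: C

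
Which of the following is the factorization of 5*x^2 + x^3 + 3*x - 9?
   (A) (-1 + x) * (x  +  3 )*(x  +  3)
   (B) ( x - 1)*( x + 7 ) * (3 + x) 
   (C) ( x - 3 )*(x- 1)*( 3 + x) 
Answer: A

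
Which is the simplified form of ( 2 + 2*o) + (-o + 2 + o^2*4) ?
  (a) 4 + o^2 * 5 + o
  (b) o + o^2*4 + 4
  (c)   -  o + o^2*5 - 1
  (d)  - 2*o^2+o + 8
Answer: b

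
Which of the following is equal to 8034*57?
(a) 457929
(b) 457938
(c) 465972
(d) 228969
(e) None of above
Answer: b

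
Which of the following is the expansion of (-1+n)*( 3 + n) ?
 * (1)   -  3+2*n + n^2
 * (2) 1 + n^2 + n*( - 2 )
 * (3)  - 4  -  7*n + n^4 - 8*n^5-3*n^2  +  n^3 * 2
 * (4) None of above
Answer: 1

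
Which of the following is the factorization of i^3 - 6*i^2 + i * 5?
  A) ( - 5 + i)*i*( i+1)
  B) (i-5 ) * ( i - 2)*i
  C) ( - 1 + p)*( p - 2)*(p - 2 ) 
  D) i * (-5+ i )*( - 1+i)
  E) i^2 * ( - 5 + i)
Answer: D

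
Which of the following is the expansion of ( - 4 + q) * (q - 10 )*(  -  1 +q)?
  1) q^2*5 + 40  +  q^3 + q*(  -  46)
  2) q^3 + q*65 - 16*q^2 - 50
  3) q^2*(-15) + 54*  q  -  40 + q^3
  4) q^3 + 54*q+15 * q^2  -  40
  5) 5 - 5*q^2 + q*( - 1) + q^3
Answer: 3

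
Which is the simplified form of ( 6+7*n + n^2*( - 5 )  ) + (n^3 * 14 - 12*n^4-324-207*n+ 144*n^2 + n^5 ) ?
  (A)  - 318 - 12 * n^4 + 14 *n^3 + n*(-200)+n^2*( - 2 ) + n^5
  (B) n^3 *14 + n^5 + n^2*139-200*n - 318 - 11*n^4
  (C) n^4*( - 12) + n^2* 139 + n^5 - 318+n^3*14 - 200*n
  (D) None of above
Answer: C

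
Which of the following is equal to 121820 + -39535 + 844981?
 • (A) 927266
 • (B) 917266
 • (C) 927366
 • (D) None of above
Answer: A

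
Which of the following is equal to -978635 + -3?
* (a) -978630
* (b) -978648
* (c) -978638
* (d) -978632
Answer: c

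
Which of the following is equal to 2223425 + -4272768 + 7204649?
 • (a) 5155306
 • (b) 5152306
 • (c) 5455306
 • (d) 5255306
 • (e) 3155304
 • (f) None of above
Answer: a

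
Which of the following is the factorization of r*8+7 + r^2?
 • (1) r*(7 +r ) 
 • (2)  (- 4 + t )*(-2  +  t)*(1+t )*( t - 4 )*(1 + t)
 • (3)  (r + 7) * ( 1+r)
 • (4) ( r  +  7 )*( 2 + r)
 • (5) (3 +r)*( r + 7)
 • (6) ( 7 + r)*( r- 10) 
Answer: 3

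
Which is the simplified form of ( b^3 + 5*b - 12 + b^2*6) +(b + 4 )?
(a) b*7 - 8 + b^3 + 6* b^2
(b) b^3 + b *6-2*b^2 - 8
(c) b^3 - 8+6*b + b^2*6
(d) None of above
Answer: c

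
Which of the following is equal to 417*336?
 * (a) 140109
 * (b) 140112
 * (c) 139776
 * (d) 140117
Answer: b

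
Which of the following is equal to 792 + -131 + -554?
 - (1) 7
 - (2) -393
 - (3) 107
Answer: 3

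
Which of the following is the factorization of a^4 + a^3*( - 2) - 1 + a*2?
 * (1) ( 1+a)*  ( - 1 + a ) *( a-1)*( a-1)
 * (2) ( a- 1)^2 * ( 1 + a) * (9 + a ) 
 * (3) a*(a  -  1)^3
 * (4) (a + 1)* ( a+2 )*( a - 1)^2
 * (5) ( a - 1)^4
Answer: 1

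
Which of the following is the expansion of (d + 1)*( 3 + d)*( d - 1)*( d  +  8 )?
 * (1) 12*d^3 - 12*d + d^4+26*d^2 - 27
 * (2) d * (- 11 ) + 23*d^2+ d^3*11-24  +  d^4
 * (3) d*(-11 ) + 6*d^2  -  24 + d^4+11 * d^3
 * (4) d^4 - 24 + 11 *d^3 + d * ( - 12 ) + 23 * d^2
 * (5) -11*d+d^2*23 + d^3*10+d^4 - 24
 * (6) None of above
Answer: 2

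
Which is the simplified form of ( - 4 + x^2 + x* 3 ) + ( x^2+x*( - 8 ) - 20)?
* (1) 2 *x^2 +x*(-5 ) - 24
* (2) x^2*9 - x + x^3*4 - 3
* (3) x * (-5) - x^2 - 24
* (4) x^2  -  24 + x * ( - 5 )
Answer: 1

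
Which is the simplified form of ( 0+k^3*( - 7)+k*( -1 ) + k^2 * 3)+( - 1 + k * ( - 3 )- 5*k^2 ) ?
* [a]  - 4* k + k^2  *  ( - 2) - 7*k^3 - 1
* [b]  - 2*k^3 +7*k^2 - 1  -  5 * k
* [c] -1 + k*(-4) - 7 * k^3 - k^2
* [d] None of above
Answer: a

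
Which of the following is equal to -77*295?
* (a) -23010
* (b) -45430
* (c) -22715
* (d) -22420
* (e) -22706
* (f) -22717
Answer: c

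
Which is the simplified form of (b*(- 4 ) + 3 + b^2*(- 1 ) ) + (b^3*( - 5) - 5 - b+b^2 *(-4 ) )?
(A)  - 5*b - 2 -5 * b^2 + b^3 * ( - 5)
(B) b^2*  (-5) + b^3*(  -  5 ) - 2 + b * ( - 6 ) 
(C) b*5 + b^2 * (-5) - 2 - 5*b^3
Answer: A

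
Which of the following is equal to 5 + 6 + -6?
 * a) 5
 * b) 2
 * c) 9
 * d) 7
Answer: a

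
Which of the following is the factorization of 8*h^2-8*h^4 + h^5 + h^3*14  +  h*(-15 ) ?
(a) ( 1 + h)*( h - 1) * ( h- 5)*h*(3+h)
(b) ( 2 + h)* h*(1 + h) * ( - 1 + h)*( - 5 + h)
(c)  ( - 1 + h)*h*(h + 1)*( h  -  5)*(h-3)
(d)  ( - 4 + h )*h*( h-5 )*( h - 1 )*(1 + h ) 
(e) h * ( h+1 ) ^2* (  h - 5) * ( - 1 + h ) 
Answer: c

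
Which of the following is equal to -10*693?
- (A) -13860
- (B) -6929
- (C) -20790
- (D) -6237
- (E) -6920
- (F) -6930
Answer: F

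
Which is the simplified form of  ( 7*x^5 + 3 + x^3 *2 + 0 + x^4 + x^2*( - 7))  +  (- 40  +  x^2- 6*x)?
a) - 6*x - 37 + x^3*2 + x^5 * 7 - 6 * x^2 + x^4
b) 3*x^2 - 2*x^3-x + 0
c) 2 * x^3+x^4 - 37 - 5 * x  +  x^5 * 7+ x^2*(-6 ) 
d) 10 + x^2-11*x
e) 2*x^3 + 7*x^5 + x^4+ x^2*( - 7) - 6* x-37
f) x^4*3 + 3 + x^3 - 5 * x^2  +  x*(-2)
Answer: a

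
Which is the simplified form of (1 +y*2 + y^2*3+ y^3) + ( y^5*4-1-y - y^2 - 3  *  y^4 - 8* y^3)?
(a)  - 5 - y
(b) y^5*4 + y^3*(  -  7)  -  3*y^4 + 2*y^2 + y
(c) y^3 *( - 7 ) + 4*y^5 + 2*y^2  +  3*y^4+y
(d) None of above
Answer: b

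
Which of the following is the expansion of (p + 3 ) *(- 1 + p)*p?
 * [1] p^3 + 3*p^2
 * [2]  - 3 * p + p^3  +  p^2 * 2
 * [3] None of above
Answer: 2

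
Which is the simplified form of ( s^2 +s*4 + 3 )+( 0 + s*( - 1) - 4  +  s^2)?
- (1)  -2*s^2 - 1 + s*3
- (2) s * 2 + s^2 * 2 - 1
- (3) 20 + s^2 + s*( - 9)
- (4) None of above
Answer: 4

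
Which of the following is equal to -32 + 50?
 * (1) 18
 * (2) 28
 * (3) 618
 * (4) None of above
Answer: 1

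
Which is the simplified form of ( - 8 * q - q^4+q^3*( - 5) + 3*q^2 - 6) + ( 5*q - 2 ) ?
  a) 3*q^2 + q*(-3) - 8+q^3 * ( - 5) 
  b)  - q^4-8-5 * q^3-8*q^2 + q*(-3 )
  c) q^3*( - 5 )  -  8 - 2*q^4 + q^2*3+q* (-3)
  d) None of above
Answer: d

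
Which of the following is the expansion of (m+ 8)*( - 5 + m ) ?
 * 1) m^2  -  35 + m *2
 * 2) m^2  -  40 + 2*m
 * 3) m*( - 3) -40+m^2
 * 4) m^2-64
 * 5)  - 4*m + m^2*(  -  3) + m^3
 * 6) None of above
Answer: 6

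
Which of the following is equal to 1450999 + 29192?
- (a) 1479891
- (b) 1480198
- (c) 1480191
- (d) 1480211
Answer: c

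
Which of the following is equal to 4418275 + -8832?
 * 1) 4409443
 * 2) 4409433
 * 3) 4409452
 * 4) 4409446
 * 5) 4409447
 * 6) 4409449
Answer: 1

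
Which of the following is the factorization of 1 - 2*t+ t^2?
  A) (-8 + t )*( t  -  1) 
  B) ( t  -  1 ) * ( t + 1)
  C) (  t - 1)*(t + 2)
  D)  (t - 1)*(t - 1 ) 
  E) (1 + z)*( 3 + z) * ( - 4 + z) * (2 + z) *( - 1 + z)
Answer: D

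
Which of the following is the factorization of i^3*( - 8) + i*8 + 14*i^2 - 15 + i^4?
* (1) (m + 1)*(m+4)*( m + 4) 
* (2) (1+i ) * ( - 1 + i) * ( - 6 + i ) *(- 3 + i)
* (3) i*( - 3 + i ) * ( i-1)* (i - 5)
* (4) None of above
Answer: 4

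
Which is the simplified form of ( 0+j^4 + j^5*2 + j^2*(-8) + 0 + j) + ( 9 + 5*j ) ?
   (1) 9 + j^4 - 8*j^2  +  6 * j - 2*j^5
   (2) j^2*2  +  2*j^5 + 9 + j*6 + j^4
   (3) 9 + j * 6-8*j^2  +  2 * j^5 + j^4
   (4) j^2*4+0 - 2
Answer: 3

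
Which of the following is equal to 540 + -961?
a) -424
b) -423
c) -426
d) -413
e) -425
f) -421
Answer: f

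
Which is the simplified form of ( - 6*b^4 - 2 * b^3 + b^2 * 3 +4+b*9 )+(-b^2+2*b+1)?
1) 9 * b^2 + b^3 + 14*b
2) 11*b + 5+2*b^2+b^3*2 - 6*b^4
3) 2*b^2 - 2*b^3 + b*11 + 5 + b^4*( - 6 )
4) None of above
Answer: 3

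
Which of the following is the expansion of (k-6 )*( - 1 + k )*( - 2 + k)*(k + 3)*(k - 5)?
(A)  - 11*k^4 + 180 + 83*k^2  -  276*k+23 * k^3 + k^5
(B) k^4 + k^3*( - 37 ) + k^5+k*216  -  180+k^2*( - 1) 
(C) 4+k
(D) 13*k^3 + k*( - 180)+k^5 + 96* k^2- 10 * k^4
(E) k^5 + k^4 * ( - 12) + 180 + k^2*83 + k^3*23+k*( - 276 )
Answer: A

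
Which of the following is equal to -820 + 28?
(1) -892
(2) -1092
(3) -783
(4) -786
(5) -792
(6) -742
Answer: 5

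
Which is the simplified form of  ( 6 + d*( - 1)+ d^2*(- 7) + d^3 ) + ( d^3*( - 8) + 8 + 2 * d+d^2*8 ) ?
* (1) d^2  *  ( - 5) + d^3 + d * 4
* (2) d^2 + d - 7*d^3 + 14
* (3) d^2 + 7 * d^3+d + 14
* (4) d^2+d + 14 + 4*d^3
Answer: 2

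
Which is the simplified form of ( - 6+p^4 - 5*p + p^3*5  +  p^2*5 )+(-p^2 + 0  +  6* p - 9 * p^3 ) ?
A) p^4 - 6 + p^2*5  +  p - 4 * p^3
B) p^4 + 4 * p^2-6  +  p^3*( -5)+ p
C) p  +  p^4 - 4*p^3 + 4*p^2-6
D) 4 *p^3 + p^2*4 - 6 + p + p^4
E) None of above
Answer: C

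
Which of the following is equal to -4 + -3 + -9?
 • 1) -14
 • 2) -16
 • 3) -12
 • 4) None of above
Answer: 2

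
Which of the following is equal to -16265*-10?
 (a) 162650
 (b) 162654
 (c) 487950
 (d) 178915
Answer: a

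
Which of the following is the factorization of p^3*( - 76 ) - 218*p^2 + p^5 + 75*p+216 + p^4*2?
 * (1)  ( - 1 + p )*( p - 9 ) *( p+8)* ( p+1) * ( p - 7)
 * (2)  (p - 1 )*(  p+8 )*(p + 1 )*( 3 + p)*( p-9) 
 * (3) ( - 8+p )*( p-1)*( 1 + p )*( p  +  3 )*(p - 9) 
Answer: 2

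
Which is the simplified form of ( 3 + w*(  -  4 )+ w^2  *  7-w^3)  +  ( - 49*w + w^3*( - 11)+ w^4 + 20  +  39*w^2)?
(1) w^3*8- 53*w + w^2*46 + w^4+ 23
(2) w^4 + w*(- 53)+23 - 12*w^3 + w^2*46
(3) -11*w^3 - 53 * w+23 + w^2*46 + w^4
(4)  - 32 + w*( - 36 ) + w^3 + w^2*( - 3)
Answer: 2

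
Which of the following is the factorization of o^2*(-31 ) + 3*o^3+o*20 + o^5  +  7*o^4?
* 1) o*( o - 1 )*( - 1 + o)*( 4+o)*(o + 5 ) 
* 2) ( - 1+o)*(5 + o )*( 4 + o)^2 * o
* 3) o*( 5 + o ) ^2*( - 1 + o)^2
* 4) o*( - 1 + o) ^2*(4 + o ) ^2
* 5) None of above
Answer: 1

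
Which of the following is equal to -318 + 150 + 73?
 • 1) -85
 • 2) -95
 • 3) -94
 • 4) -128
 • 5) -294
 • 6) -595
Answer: 2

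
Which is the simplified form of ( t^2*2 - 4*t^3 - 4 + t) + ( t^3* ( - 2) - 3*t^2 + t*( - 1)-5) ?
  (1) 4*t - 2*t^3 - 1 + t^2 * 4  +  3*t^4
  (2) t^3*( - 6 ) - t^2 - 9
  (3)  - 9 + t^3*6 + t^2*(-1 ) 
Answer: 2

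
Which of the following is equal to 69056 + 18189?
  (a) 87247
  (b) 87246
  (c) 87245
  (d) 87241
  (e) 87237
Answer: c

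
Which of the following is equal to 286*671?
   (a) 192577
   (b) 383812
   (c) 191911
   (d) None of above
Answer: d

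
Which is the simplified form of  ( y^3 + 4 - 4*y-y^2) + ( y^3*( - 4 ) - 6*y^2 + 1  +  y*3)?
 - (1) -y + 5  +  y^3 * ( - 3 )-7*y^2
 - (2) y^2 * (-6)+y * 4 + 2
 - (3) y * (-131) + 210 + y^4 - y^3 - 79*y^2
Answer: 1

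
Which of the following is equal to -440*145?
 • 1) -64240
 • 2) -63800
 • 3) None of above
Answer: 2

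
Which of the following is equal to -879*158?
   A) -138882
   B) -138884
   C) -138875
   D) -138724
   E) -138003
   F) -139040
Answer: A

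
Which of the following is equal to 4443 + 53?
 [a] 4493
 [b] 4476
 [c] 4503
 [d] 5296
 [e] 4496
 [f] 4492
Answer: e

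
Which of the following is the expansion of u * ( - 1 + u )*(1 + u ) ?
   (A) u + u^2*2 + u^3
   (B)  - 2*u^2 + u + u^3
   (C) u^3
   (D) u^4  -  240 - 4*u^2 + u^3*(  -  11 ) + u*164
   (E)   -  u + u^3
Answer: E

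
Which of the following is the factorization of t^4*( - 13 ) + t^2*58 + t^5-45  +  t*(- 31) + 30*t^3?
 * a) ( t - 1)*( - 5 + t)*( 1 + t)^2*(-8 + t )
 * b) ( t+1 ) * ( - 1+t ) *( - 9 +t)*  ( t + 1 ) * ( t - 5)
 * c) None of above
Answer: b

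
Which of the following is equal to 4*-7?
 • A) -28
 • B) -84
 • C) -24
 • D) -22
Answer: A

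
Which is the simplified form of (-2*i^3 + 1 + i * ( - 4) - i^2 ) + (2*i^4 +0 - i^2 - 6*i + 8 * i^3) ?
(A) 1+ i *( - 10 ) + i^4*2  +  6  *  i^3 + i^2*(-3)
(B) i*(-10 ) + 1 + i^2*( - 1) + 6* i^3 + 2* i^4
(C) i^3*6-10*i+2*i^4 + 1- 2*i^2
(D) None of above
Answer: C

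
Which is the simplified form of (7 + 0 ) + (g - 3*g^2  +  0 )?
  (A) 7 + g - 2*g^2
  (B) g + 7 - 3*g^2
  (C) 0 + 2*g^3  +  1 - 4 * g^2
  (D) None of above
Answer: B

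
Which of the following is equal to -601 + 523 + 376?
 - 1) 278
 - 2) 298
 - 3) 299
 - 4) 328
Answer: 2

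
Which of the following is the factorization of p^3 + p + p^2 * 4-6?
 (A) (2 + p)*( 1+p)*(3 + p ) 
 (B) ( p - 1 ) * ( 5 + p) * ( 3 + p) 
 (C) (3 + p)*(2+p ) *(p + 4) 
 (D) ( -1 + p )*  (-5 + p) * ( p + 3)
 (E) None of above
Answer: E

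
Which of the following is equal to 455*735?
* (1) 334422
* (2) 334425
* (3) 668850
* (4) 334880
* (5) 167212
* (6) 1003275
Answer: 2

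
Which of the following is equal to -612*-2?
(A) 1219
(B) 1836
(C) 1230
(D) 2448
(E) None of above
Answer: E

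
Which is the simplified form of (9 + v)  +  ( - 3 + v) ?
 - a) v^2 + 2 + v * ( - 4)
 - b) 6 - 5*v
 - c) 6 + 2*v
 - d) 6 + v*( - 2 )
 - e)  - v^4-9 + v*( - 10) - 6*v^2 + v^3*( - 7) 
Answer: c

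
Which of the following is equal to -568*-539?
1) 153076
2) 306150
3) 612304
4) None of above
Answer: 4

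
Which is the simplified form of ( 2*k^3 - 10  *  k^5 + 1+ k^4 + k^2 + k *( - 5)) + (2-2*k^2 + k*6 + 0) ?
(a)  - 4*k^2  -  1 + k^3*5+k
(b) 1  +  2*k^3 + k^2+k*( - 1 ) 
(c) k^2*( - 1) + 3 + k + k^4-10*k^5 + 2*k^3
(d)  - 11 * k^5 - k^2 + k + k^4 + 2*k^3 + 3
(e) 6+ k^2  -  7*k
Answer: c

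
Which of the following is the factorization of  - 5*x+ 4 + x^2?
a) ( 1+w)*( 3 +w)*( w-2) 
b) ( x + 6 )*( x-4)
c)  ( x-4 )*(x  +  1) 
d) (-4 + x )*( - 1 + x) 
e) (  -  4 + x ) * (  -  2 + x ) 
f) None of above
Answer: d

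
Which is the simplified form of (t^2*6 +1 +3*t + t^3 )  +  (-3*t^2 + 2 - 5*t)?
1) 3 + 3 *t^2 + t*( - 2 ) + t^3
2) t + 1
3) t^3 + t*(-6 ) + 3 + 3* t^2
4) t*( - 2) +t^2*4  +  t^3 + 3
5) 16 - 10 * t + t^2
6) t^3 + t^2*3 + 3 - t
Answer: 1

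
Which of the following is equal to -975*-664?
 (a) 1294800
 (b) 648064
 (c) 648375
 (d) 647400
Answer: d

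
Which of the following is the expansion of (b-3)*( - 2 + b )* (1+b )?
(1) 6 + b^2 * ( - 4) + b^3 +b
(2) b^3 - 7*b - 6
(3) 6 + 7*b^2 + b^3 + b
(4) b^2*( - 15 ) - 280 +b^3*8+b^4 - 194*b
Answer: 1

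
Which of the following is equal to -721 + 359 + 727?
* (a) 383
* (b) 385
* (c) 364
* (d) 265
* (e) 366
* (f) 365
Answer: f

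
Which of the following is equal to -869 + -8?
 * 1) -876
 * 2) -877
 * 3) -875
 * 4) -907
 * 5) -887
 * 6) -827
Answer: 2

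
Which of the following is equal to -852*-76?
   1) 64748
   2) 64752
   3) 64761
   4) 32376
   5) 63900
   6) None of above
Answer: 2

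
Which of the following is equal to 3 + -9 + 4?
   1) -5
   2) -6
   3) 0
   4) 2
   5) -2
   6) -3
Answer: 5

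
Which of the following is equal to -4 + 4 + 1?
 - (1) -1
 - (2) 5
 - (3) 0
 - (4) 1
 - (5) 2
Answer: 4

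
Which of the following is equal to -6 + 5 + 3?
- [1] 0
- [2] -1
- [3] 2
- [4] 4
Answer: 3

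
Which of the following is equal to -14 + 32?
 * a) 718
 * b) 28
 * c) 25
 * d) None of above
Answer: d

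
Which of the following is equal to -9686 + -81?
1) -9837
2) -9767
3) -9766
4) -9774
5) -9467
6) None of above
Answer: 2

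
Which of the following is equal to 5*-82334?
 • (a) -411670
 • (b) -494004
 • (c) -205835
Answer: a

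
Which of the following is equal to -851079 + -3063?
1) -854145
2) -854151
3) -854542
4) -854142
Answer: 4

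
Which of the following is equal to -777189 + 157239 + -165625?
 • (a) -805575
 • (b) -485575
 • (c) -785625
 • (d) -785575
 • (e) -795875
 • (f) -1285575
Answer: d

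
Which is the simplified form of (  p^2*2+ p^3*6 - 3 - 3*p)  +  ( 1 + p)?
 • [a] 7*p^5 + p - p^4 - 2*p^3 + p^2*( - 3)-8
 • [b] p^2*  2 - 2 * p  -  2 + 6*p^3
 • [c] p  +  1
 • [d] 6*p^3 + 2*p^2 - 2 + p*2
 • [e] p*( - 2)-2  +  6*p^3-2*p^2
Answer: b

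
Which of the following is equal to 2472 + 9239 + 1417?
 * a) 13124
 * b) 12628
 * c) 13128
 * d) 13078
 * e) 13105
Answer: c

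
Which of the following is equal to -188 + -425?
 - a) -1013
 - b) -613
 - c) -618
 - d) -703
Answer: b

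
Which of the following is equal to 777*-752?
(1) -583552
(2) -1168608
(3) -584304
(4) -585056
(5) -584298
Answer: 3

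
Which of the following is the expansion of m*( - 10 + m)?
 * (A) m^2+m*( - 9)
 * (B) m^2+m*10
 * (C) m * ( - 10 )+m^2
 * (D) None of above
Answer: C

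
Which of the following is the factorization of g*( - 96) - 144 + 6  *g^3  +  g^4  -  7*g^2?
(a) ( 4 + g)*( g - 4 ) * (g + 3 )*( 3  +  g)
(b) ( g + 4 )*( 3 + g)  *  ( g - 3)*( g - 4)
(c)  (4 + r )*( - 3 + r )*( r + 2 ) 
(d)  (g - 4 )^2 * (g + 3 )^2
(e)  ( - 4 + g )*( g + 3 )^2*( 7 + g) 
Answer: a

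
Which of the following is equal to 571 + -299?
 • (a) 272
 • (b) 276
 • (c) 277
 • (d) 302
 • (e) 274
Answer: a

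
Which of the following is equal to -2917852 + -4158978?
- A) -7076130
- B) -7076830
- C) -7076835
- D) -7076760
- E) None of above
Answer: B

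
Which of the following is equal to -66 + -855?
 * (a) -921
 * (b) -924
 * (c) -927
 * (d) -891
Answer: a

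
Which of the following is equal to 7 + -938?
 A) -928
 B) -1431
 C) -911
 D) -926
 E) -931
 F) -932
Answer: E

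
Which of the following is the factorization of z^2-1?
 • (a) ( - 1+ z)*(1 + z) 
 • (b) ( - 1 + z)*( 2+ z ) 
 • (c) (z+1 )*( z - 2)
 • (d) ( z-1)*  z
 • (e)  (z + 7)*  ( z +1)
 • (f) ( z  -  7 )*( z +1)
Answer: a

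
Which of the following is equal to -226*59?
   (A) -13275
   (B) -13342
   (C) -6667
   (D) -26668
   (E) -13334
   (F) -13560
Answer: E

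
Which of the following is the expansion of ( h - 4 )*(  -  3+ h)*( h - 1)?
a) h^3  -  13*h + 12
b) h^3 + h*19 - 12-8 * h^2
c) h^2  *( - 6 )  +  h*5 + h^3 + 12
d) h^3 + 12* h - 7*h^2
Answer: b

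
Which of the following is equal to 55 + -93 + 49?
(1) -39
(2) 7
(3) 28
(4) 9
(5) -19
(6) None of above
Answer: 6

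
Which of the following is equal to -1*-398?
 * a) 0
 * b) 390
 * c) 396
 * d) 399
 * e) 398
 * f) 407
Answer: e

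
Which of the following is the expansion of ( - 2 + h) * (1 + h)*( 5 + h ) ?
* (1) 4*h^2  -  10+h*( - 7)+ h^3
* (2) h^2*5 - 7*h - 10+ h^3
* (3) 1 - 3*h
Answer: 1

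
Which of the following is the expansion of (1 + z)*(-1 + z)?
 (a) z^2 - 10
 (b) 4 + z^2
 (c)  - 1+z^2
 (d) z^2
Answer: c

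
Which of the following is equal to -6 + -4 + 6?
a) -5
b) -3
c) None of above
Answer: c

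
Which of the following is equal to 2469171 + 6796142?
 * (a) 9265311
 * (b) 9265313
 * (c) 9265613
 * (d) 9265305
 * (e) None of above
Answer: b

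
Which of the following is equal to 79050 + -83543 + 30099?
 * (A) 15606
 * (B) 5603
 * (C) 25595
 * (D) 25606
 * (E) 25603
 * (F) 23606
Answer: D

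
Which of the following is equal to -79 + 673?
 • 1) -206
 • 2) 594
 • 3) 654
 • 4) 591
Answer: 2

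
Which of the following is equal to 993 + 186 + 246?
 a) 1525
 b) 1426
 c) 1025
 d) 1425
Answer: d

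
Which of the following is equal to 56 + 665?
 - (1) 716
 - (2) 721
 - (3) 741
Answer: 2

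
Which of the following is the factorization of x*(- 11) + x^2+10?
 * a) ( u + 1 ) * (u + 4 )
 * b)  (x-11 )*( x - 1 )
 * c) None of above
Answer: c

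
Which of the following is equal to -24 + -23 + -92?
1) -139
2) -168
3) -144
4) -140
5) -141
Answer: 1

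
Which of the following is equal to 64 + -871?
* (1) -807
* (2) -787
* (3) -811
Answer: 1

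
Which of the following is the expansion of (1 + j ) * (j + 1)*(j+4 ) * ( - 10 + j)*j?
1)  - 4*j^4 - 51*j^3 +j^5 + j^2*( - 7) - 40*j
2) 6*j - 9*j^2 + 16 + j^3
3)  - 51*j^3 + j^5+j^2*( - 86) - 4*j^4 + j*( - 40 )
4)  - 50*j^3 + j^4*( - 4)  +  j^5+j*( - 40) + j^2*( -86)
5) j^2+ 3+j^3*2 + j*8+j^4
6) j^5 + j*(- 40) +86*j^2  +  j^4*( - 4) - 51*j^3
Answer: 3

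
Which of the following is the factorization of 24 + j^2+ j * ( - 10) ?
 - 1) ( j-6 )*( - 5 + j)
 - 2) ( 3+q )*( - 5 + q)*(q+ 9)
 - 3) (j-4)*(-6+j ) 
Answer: 3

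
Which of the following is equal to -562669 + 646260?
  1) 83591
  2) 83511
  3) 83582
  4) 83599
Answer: 1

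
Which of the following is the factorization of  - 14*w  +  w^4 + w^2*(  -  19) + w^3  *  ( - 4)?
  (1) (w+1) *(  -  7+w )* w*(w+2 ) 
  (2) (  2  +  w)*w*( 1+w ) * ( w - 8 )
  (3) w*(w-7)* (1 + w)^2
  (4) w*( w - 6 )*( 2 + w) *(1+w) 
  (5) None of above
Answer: 1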